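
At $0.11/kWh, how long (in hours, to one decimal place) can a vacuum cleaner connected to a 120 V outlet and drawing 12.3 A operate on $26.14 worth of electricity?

Power = 12.3 A × 120 V = 1476 W = 1.476 kW
Energy available = $26.14 ÷ $0.11/kWh = 237.6364 kWh
Hours = 237.6364 kWh ÷ 1.476 kW = 161.0 h

161.0 h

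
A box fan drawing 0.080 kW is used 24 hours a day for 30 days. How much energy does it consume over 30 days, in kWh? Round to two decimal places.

57.60 kWh

Runtime = 24 h × 30 = 720 h
Energy = 0.08 kW × 720 h = 57.6 kWh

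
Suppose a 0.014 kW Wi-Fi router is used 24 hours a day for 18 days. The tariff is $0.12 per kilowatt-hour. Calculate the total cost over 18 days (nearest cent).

Runtime = 24 h × 18 = 432 h
Energy = 0.014 kW × 432 h = 6.048 kWh
Cost = 6.048 kWh × $0.12/kWh = $0.73

$0.73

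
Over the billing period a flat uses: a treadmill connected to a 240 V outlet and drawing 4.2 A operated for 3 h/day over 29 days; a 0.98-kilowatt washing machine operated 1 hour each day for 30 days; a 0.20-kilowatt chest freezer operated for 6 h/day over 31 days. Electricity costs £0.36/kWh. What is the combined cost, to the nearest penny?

treadmill: Power = 4.2 A × 240 V = 1008 W = 1.008 kW
treadmill: Runtime = 3 h/day × 29 days = 87 h
treadmill: 1.008 kW × 87 h = 87.696 kWh
washing machine: Runtime = 1 h/day × 30 days = 30 h
washing machine: 0.98 kW × 30 h = 29.4 kWh
chest freezer: Runtime = 6 h/day × 31 days = 186 h
chest freezer: 0.2 kW × 186 h = 37.2 kWh
Total energy = 154.296 kWh
Cost = 154.296 × £0.36 = £55.55

£55.55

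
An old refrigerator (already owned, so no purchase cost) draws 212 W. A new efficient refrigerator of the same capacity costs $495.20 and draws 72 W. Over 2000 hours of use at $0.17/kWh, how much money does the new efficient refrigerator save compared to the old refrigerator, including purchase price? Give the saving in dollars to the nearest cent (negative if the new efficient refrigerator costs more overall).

old refrigerator: $0.00 + (212/1000) kW × 2000 h × $0.17 = $0.00 + $72.08 = $72.08
new efficient refrigerator: $495.20 + (72/1000) kW × 2000 h × $0.17 = $495.20 + $24.48 = $519.68
Saving = $72.08 − $519.68 = −$447.6

-$447.60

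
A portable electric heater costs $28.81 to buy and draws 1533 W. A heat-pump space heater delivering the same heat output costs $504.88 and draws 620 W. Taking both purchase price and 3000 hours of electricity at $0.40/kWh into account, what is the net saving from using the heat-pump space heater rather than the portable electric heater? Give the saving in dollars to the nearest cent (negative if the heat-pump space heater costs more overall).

portable electric heater: $28.81 + (1533/1000) kW × 3000 h × $0.40 = $28.81 + $1839.6 = $1868.41
heat-pump space heater: $504.88 + (620/1000) kW × 3000 h × $0.40 = $504.88 + $744 = $1248.88
Saving = $1868.41 − $1248.88 = $619.53

$619.53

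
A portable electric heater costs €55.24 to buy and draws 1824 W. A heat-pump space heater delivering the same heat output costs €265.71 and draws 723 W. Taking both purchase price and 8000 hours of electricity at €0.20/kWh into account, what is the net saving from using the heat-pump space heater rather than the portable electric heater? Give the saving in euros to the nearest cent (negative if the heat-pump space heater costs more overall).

€1551.13

portable electric heater: €55.24 + (1824/1000) kW × 8000 h × €0.20 = €55.24 + €2918.4 = €2973.64
heat-pump space heater: €265.71 + (723/1000) kW × 8000 h × €0.20 = €265.71 + €1156.8 = €1422.51
Saving = €2973.64 − €1422.51 = €1551.13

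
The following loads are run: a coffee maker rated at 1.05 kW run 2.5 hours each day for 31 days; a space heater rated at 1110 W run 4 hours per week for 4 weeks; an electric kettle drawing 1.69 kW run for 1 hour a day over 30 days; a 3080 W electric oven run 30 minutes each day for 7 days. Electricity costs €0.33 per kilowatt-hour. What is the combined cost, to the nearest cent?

coffee maker: Runtime = 2.5 h/day × 31 days = 77.5 h
coffee maker: 1.05 kW × 77.5 h = 81.375 kWh
space heater: Runtime = 4 h/week × 4 weeks = 16 h
space heater: 1.11 kW × 16 h = 17.76 kWh
electric kettle: Runtime = 1 h/day × 30 days = 30 h
electric kettle: 1.69 kW × 30 h = 50.7 kWh
electric oven: Runtime = 30 min × 7 = 210 min = 3.5 h
electric oven: 3.08 kW × 3.5 h = 10.78 kWh
Total energy = 160.615 kWh
Cost = 160.615 × €0.33 = €53.00

€53.00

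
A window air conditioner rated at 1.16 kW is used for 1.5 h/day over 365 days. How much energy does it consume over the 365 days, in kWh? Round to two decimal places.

635.10 kWh

Runtime = 1.5 h/day × 365 days = 547.5 h
Energy = 1.16 kW × 547.5 h = 635.1 kWh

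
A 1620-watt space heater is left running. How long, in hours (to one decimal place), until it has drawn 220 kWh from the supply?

Hours = 220 kWh ÷ 1.62 kW = 135.8 h

135.8 h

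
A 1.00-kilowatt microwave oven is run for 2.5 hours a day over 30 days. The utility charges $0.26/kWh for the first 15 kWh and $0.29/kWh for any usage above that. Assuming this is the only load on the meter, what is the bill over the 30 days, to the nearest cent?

Runtime = 2.5 h/day × 30 days = 75 h
Energy = 1 kW × 75 h = 75 kWh
Tier 1 (0–15 kWh): 15 × $0.26 = $3.9
Above 15 kWh: 60 × $0.29 = $17.4
Bill = $21.30

$21.30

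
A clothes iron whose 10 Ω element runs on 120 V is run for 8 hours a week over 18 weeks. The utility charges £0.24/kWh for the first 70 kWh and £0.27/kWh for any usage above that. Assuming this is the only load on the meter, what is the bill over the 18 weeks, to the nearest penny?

Power = V²/R = 120²/10 = 1440 W = 1.44 kW
Runtime = 8 h/week × 18 weeks = 144 h
Energy = 1.44 kW × 144 h = 207.36 kWh
Tier 1 (0–70 kWh): 70 × £0.24 = £16.8
Above 70 kWh: 137.36 × £0.27 = £37.0872
Bill = £53.89

£53.89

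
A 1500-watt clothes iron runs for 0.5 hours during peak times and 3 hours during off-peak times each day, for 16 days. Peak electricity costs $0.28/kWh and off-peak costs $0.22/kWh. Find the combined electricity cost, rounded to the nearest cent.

$19.20

Peak energy = 1.5 kW × 0.5 h × 16 = 12 kWh
Off-peak energy = 1.5 kW × 3 h × 16 = 72 kWh
Cost = 12 × $0.28 + 72 × $0.22 = $3.36 + $15.84 = $19.20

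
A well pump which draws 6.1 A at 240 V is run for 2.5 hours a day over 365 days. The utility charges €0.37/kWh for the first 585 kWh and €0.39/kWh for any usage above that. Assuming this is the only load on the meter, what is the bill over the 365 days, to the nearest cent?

€509.30

Power = 6.1 A × 240 V = 1464 W = 1.464 kW
Runtime = 2.5 h/day × 365 days = 912.5 h
Energy = 1.464 kW × 912.5 h = 1335.9 kWh
Tier 1 (0–585 kWh): 585 × €0.37 = €216.45
Above 585 kWh: 750.9 × €0.39 = €292.851
Bill = €509.30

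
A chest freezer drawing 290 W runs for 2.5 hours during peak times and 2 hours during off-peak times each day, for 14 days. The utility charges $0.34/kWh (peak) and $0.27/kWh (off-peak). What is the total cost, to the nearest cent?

Peak energy = 0.29 kW × 2.5 h × 14 = 10.15 kWh
Off-peak energy = 0.29 kW × 2 h × 14 = 8.12 kWh
Cost = 10.15 × $0.34 + 8.12 × $0.27 = $3.451 + $2.1924 = $5.64

$5.64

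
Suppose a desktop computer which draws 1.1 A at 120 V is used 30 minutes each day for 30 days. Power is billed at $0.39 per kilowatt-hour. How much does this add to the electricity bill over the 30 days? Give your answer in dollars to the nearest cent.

$0.77

Power = 1.1 A × 120 V = 132 W = 0.132 kW
Runtime = 30 min × 30 = 900 min = 15 h
Energy = 0.132 kW × 15 h = 1.98 kWh
Cost = 1.98 kWh × $0.39/kWh = $0.77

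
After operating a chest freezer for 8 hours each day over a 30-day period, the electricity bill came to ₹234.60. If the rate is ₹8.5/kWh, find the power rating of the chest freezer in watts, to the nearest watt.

Energy = ₹234.60 ÷ ₹8.5/kWh = 27.6 kWh
Runtime = 8 h/day × 30 days = 240 h
Power = 27.6 kWh ÷ 240 h = 0.115 kW = 115 W

115 W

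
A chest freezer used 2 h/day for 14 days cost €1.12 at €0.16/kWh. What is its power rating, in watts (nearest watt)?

250 W

Energy = €1.12 ÷ €0.16/kWh = 7 kWh
Runtime = 2 h/day × 14 days = 28 h
Power = 7 kWh ÷ 28 h = 0.25 kW = 250 W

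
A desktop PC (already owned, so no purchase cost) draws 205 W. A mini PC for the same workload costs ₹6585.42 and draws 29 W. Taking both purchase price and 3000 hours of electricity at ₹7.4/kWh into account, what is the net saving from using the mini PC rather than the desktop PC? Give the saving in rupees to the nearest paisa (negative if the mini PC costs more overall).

desktop PC: ₹0.00 + (205/1000) kW × 3000 h × ₹7.4 = ₹0.00 + ₹4551 = ₹4551
mini PC: ₹6585.42 + (29/1000) kW × 3000 h × ₹7.4 = ₹6585.42 + ₹643.8 = ₹7229.22
Saving = ₹4551 − ₹7229.22 = −₹2678.22

-₹2678.22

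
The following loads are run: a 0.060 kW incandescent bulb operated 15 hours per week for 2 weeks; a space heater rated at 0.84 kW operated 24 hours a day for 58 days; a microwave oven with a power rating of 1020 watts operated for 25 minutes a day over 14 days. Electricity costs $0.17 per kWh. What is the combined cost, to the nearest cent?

$200.10

incandescent bulb: Runtime = 15 h/week × 2 weeks = 30 h
incandescent bulb: 0.06 kW × 30 h = 1.8 kWh
space heater: Runtime = 24 h × 58 = 1392 h
space heater: 0.84 kW × 1392 h = 1169.28 kWh
microwave oven: Runtime = 25 min × 14 = 350 min = 5.833333… h
microwave oven: 1.02 kW × 5.833333… h = 5.95 kWh
Total energy = 1177.03 kWh
Cost = 1177.03 × $0.17 = $200.10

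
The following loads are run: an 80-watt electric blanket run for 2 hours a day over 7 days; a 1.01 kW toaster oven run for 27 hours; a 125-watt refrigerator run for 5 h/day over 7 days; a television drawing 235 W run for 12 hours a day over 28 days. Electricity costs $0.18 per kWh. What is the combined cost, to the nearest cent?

$20.11

electric blanket: Runtime = 2 h/day × 7 days = 14 h
electric blanket: 0.08 kW × 14 h = 1.12 kWh
toaster oven: 1.01 kW × 27 h = 27.27 kWh
refrigerator: Runtime = 5 h/day × 7 days = 35 h
refrigerator: 0.125 kW × 35 h = 4.375 kWh
television: Runtime = 12 h/day × 28 days = 336 h
television: 0.235 kW × 336 h = 78.96 kWh
Total energy = 111.725 kWh
Cost = 111.725 × $0.18 = $20.11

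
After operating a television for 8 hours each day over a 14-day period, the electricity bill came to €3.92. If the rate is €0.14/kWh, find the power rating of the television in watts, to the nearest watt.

250 W

Energy = €3.92 ÷ €0.14/kWh = 28 kWh
Runtime = 8 h/day × 14 days = 112 h
Power = 28 kWh ÷ 112 h = 0.25 kW = 250 W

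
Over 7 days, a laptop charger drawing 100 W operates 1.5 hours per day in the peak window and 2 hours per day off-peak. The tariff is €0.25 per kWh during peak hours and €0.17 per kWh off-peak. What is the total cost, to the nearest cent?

Peak energy = 0.1 kW × 1.5 h × 7 = 1.05 kWh
Off-peak energy = 0.1 kW × 2 h × 7 = 1.4 kWh
Cost = 1.05 × €0.25 + 1.4 × €0.17 = €0.2625 + €0.238 = €0.50

€0.50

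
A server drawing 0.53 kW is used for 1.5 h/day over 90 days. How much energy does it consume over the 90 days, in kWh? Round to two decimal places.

71.55 kWh

Runtime = 1.5 h/day × 90 days = 135 h
Energy = 0.53 kW × 135 h = 71.55 kWh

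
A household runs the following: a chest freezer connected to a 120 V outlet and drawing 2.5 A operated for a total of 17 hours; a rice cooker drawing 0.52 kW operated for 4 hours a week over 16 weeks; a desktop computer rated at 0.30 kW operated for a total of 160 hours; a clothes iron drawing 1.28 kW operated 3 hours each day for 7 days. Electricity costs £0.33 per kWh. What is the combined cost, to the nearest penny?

£37.38

chest freezer: Power = 2.5 A × 120 V = 300 W = 0.3 kW
chest freezer: 0.3 kW × 17 h = 5.1 kWh
rice cooker: Runtime = 4 h/week × 16 weeks = 64 h
rice cooker: 0.52 kW × 64 h = 33.28 kWh
desktop computer: 0.3 kW × 160 h = 48 kWh
clothes iron: Runtime = 3 h/day × 7 days = 21 h
clothes iron: 1.28 kW × 21 h = 26.88 kWh
Total energy = 113.26 kWh
Cost = 113.26 × £0.33 = £37.38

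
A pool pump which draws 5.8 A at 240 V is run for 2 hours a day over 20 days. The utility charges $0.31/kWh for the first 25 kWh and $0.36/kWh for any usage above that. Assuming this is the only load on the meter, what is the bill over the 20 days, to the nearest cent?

Power = 5.8 A × 240 V = 1392 W = 1.392 kW
Runtime = 2 h/day × 20 days = 40 h
Energy = 1.392 kW × 40 h = 55.68 kWh
Tier 1 (0–25 kWh): 25 × $0.31 = $7.75
Above 25 kWh: 30.68 × $0.36 = $11.0448
Bill = $18.79

$18.79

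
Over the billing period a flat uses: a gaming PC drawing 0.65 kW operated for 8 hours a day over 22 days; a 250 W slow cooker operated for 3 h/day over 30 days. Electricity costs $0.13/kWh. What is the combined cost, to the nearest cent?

gaming PC: Runtime = 8 h/day × 22 days = 176 h
gaming PC: 0.65 kW × 176 h = 114.4 kWh
slow cooker: Runtime = 3 h/day × 30 days = 90 h
slow cooker: 0.25 kW × 90 h = 22.5 kWh
Total energy = 136.9 kWh
Cost = 136.9 × $0.13 = $17.80

$17.80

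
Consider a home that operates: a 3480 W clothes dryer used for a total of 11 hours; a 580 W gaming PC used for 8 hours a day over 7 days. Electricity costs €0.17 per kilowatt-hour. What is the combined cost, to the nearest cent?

€12.03

clothes dryer: 3.48 kW × 11 h = 38.28 kWh
gaming PC: Runtime = 8 h/day × 7 days = 56 h
gaming PC: 0.58 kW × 56 h = 32.48 kWh
Total energy = 70.76 kWh
Cost = 70.76 × €0.17 = €12.03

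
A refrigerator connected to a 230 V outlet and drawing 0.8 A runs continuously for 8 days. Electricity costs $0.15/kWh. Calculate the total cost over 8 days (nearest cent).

Power = 0.8 A × 230 V = 184 W = 0.184 kW
Runtime = 24 h × 8 = 192 h
Energy = 0.184 kW × 192 h = 35.328 kWh
Cost = 35.328 kWh × $0.15/kWh = $5.30

$5.30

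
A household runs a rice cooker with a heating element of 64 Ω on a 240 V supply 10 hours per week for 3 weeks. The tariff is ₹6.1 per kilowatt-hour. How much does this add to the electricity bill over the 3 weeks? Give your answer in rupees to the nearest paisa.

₹164.70

Power = V²/R = 240²/64 = 900 W = 0.9 kW
Runtime = 10 h/week × 3 weeks = 30 h
Energy = 0.9 kW × 30 h = 27 kWh
Cost = 27 kWh × ₹6.1/kWh = ₹164.70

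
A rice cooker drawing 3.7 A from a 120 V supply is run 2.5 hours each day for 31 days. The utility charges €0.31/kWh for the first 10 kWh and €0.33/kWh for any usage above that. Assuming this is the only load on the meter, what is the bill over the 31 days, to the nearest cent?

€11.16

Power = 3.7 A × 120 V = 444 W = 0.444 kW
Runtime = 2.5 h/day × 31 days = 77.5 h
Energy = 0.444 kW × 77.5 h = 34.41 kWh
Tier 1 (0–10 kWh): 10 × €0.31 = €3.1
Above 10 kWh: 24.41 × €0.33 = €8.0553
Bill = €11.16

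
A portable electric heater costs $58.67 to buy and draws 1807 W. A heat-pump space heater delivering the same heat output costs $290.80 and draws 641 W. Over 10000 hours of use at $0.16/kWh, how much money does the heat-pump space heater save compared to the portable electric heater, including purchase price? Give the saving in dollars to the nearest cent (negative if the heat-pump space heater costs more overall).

portable electric heater: $58.67 + (1807/1000) kW × 10000 h × $0.16 = $58.67 + $2891.2 = $2949.87
heat-pump space heater: $290.80 + (641/1000) kW × 10000 h × $0.16 = $290.80 + $1025.6 = $1316.4
Saving = $2949.87 − $1316.4 = $1633.47

$1633.47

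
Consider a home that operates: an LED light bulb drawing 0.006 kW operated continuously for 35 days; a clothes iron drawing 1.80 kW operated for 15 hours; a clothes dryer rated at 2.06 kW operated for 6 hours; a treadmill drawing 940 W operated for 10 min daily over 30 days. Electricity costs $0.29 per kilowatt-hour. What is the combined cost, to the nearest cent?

$14.24

LED light bulb: Runtime = 24 h × 35 = 840 h
LED light bulb: 0.006 kW × 840 h = 5.04 kWh
clothes iron: 1.8 kW × 15 h = 27 kWh
clothes dryer: 2.06 kW × 6 h = 12.36 kWh
treadmill: Runtime = 10 min × 30 = 300 min = 5 h
treadmill: 0.94 kW × 5 h = 4.7 kWh
Total energy = 49.1 kWh
Cost = 49.1 × $0.29 = $14.24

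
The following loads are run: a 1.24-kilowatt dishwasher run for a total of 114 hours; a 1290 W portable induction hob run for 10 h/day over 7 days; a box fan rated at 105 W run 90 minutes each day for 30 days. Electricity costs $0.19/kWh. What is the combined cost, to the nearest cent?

dishwasher: 1.24 kW × 114 h = 141.36 kWh
portable induction hob: Runtime = 10 h/day × 7 days = 70 h
portable induction hob: 1.29 kW × 70 h = 90.3 kWh
box fan: Runtime = 90 min × 30 = 2700 min = 45 h
box fan: 0.105 kW × 45 h = 4.725 kWh
Total energy = 236.385 kWh
Cost = 236.385 × $0.19 = $44.91

$44.91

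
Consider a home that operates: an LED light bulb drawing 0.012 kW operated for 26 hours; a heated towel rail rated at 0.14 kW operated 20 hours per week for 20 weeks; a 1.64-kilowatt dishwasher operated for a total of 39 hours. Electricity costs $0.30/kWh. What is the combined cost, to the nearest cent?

LED light bulb: 0.012 kW × 26 h = 0.312 kWh
heated towel rail: Runtime = 20 h/week × 20 weeks = 400 h
heated towel rail: 0.14 kW × 400 h = 56 kWh
dishwasher: 1.64 kW × 39 h = 63.96 kWh
Total energy = 120.272 kWh
Cost = 120.272 × $0.30 = $36.08

$36.08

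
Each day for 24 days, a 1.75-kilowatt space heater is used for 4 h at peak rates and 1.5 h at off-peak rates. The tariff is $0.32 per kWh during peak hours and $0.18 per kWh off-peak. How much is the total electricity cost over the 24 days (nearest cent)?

$65.10

Peak energy = 1.75 kW × 4 h × 24 = 168 kWh
Off-peak energy = 1.75 kW × 1.5 h × 24 = 63 kWh
Cost = 168 × $0.32 + 63 × $0.18 = $53.76 + $11.34 = $65.10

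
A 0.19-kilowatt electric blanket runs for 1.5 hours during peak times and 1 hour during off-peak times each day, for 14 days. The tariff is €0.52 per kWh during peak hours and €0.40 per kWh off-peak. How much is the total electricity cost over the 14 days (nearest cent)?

€3.14

Peak energy = 0.19 kW × 1.5 h × 14 = 3.99 kWh
Off-peak energy = 0.19 kW × 1 h × 14 = 2.66 kWh
Cost = 3.99 × €0.52 + 2.66 × €0.40 = €2.0748 + €1.064 = €3.14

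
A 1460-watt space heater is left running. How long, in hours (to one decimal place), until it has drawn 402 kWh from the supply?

Hours = 402 kWh ÷ 1.46 kW = 275.3 h

275.3 h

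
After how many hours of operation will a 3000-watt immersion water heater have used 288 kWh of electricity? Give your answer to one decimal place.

Hours = 288 kWh ÷ 3 kW = 96.0 h

96.0 h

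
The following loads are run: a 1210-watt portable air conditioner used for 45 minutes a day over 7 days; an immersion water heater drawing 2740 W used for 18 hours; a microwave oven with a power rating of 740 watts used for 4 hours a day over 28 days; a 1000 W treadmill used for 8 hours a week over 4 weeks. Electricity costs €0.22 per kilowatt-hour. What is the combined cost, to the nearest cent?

€37.52

portable air conditioner: Runtime = 45 min × 7 = 315 min = 5.25 h
portable air conditioner: 1.21 kW × 5.25 h = 6.3525 kWh
immersion water heater: 2.74 kW × 18 h = 49.32 kWh
microwave oven: Runtime = 4 h/day × 28 days = 112 h
microwave oven: 0.74 kW × 112 h = 82.88 kWh
treadmill: Runtime = 8 h/week × 4 weeks = 32 h
treadmill: 1 kW × 32 h = 32 kWh
Total energy = 170.5525 kWh
Cost = 170.5525 × €0.22 = €37.52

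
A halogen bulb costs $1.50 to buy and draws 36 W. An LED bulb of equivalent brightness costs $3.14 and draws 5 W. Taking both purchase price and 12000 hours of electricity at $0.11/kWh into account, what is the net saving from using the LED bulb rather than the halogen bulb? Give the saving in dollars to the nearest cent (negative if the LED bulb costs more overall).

$39.28

halogen bulb: $1.50 + (36/1000) kW × 12000 h × $0.11 = $1.50 + $47.52 = $49.02
LED bulb: $3.14 + (5/1000) kW × 12000 h × $0.11 = $3.14 + $6.6 = $9.74
Saving = $49.02 − $9.74 = $39.28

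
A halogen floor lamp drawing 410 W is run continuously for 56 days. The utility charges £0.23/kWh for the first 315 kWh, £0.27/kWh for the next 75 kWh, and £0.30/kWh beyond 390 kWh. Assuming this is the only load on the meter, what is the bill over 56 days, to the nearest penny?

£141.01

Runtime = 24 h × 56 = 1344 h
Energy = 0.41 kW × 1344 h = 551.04 kWh
Tier 1 (0–315 kWh): 315 × £0.23 = £72.45
Tier 2 (315–390 kWh): 75 × £0.27 = £20.25
Above 390 kWh: 161.04 × £0.30 = £48.312
Bill = £141.01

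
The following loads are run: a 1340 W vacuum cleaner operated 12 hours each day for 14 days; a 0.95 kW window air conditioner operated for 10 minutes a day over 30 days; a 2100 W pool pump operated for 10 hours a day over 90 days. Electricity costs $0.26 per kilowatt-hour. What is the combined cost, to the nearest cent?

$551.17

vacuum cleaner: Runtime = 12 h/day × 14 days = 168 h
vacuum cleaner: 1.34 kW × 168 h = 225.12 kWh
window air conditioner: Runtime = 10 min × 30 = 300 min = 5 h
window air conditioner: 0.95 kW × 5 h = 4.75 kWh
pool pump: Runtime = 10 h/day × 90 days = 900 h
pool pump: 2.1 kW × 900 h = 1890 kWh
Total energy = 2119.87 kWh
Cost = 2119.87 × $0.26 = $551.17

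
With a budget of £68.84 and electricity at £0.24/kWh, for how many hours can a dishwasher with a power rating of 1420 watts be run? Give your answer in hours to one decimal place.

Energy available = £68.84 ÷ £0.24/kWh = 286.8333 kWh
Hours = 286.8333 kWh ÷ 1.42 kW = 202.0 h

202.0 h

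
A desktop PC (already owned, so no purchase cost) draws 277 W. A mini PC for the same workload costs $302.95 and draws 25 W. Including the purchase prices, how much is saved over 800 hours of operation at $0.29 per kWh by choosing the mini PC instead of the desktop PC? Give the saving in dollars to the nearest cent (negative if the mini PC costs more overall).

-$244.49

desktop PC: $0.00 + (277/1000) kW × 800 h × $0.29 = $0.00 + $64.264 = $64.264
mini PC: $302.95 + (25/1000) kW × 800 h × $0.29 = $302.95 + $5.8 = $308.75
Saving = $64.264 − $308.75 = −$244.486 → -$244.49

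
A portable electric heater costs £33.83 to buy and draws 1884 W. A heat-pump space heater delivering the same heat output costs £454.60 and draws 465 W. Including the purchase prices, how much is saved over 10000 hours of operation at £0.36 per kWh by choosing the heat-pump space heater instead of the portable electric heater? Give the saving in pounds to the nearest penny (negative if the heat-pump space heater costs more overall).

portable electric heater: £33.83 + (1884/1000) kW × 10000 h × £0.36 = £33.83 + £6782.4 = £6816.23
heat-pump space heater: £454.60 + (465/1000) kW × 10000 h × £0.36 = £454.60 + £1674 = £2128.6
Saving = £6816.23 − £2128.6 = £4687.63

£4687.63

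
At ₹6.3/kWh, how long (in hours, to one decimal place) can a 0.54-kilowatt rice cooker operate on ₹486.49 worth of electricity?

Energy available = ₹486.49 ÷ ₹6.3/kWh = 77.2206 kWh
Hours = 77.2206 kWh ÷ 0.54 kW = 143.0 h

143.0 h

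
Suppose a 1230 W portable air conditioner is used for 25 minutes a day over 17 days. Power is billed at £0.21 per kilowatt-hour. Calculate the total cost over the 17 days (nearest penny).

£1.83

Runtime = 25 min × 17 = 425 min = 7.083333… h
Energy = 1.23 kW × 7.083333… h = 8.7125 kWh
Cost = 8.7125 kWh × £0.21/kWh = £1.83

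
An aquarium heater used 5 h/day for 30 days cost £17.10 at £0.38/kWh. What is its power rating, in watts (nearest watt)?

Energy = £17.10 ÷ £0.38/kWh = 45 kWh
Runtime = 5 h/day × 30 days = 150 h
Power = 45 kWh ÷ 150 h = 0.3 kW = 300 W

300 W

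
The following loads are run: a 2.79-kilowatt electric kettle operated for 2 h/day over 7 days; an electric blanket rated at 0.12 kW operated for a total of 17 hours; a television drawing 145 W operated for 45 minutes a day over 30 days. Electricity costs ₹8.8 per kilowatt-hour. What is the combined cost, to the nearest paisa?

₹390.39

electric kettle: Runtime = 2 h/day × 7 days = 14 h
electric kettle: 2.79 kW × 14 h = 39.06 kWh
electric blanket: 0.12 kW × 17 h = 2.04 kWh
television: Runtime = 45 min × 30 = 1350 min = 22.5 h
television: 0.145 kW × 22.5 h = 3.2625 kWh
Total energy = 44.3625 kWh
Cost = 44.3625 × ₹8.8 = ₹390.39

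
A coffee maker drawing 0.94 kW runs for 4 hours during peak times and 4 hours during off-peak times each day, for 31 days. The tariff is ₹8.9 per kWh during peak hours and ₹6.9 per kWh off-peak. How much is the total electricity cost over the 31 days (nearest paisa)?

Peak energy = 0.94 kW × 4 h × 31 = 116.56 kWh
Off-peak energy = 0.94 kW × 4 h × 31 = 116.56 kWh
Cost = 116.56 × ₹8.9 + 116.56 × ₹6.9 = ₹1037.384 + ₹804.264 = ₹1841.65

₹1841.65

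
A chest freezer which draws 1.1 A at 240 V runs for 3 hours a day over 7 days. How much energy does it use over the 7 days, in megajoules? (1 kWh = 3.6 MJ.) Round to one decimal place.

20.0 MJ

Power = 1.1 A × 240 V = 264 W = 0.264 kW
Runtime = 3 h/day × 7 days = 21 h
Energy = 0.264 kW × 21 h = 5.544 kWh
= 5.544 × 3.6 MJ = 20.0 MJ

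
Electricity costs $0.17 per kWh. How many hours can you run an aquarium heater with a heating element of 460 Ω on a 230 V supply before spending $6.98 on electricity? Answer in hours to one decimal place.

Power = V²/R = 230²/460 = 115 W = 0.115 kW
Energy available = $6.98 ÷ $0.17/kWh = 41.0588 kWh
Hours = 41.0588 kWh ÷ 0.115 kW = 357.0 h

357.0 h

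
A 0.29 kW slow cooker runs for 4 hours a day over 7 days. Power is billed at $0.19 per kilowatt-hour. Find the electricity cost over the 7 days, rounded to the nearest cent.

$1.54

Runtime = 4 h/day × 7 days = 28 h
Energy = 0.29 kW × 28 h = 8.12 kWh
Cost = 8.12 kWh × $0.19/kWh = $1.54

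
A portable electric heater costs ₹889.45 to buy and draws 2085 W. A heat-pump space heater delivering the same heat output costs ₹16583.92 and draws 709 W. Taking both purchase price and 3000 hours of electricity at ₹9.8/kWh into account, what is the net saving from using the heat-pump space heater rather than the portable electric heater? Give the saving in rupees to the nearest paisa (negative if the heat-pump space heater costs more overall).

₹24759.93

portable electric heater: ₹889.45 + (2085/1000) kW × 3000 h × ₹9.8 = ₹889.45 + ₹61299 = ₹62188.45
heat-pump space heater: ₹16583.92 + (709/1000) kW × 3000 h × ₹9.8 = ₹16583.92 + ₹20844.6 = ₹37428.52
Saving = ₹62188.45 − ₹37428.52 = ₹24759.93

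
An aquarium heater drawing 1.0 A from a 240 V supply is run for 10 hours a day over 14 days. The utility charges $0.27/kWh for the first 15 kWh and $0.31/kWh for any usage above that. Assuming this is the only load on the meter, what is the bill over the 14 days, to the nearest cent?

Power = 1.0 A × 240 V = 240 W = 0.24 kW
Runtime = 10 h/day × 14 days = 140 h
Energy = 0.24 kW × 140 h = 33.6 kWh
Tier 1 (0–15 kWh): 15 × $0.27 = $4.05
Above 15 kWh: 18.6 × $0.31 = $5.766
Bill = $9.82

$9.82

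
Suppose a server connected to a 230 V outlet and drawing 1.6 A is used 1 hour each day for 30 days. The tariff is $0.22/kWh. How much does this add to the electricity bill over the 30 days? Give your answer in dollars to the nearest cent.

Power = 1.6 A × 230 V = 368 W = 0.368 kW
Runtime = 1 h/day × 30 days = 30 h
Energy = 0.368 kW × 30 h = 11.04 kWh
Cost = 11.04 kWh × $0.22/kWh = $2.43

$2.43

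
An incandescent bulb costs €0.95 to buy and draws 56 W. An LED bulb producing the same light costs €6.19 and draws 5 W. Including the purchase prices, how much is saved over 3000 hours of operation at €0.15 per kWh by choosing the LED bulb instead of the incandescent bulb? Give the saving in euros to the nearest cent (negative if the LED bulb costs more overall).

incandescent bulb: €0.95 + (56/1000) kW × 3000 h × €0.15 = €0.95 + €25.2 = €26.15
LED bulb: €6.19 + (5/1000) kW × 3000 h × €0.15 = €6.19 + €2.25 = €8.44
Saving = €26.15 − €8.44 = €17.71

€17.71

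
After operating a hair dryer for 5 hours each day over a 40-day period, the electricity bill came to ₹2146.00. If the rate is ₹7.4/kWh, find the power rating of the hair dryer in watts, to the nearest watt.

Energy = ₹2146.00 ÷ ₹7.4/kWh = 290 kWh
Runtime = 5 h/day × 40 days = 200 h
Power = 290 kWh ÷ 200 h = 1.45 kW = 1450 W

1450 W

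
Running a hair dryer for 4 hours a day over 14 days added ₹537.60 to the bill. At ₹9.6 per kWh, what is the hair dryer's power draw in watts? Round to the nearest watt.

Energy = ₹537.60 ÷ ₹9.6/kWh = 56 kWh
Runtime = 4 h/day × 14 days = 56 h
Power = 56 kWh ÷ 56 h = 1 kW = 1000 W

1000 W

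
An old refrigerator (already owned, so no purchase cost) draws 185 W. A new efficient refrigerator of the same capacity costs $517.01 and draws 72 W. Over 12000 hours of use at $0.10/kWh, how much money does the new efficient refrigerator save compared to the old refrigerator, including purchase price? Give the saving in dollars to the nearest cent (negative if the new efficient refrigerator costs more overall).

-$381.41

old refrigerator: $0.00 + (185/1000) kW × 12000 h × $0.10 = $0.00 + $222 = $222
new efficient refrigerator: $517.01 + (72/1000) kW × 12000 h × $0.10 = $517.01 + $86.4 = $603.41
Saving = $222 − $603.41 = −$381.41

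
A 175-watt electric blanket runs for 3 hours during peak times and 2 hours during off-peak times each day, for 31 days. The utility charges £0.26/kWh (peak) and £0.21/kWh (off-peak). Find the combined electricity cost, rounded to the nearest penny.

Peak energy = 0.175 kW × 3 h × 31 = 16.275 kWh
Off-peak energy = 0.175 kW × 2 h × 31 = 10.85 kWh
Cost = 16.275 × £0.26 + 10.85 × £0.21 = £4.2315 + £2.2785 = £6.51

£6.51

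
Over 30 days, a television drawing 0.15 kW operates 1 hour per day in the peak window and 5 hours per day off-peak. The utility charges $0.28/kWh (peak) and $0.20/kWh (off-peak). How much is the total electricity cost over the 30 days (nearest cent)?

Peak energy = 0.15 kW × 1 h × 30 = 4.5 kWh
Off-peak energy = 0.15 kW × 5 h × 30 = 22.5 kWh
Cost = 4.5 × $0.28 + 22.5 × $0.20 = $1.26 + $4.5 = $5.76

$5.76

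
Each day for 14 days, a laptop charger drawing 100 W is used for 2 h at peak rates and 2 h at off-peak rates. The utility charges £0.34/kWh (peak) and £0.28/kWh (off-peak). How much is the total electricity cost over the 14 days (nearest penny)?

£1.74

Peak energy = 0.1 kW × 2 h × 14 = 2.8 kWh
Off-peak energy = 0.1 kW × 2 h × 14 = 2.8 kWh
Cost = 2.8 × £0.34 + 2.8 × £0.28 = £0.952 + £0.784 = £1.74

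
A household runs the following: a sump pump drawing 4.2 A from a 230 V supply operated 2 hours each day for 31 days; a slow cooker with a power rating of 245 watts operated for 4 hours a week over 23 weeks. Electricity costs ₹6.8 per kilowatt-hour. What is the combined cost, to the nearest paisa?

₹560.54

sump pump: Power = 4.2 A × 230 V = 966 W = 0.966 kW
sump pump: Runtime = 2 h/day × 31 days = 62 h
sump pump: 0.966 kW × 62 h = 59.892 kWh
slow cooker: Runtime = 4 h/week × 23 weeks = 92 h
slow cooker: 0.245 kW × 92 h = 22.54 kWh
Total energy = 82.432 kWh
Cost = 82.432 × ₹6.8 = ₹560.54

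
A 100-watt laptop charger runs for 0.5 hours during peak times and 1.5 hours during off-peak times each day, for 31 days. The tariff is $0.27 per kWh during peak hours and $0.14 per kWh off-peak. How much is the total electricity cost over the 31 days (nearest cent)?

Peak energy = 0.1 kW × 0.5 h × 31 = 1.55 kWh
Off-peak energy = 0.1 kW × 1.5 h × 31 = 4.65 kWh
Cost = 1.55 × $0.27 + 4.65 × $0.14 = $0.4185 + $0.651 = $1.07

$1.07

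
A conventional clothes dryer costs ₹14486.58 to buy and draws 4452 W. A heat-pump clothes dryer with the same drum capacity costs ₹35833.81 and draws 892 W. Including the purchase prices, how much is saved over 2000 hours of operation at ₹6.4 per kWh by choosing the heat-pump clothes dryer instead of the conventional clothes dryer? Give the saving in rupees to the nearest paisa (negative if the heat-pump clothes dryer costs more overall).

conventional clothes dryer: ₹14486.58 + (4452/1000) kW × 2000 h × ₹6.4 = ₹14486.58 + ₹56985.6 = ₹71472.18
heat-pump clothes dryer: ₹35833.81 + (892/1000) kW × 2000 h × ₹6.4 = ₹35833.81 + ₹11417.6 = ₹47251.41
Saving = ₹71472.18 − ₹47251.41 = ₹24220.77

₹24220.77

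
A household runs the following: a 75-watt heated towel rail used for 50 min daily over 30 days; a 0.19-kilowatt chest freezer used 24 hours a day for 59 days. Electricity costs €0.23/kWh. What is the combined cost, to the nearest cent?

heated towel rail: Runtime = 50 min × 30 = 1500 min = 25 h
heated towel rail: 0.075 kW × 25 h = 1.875 kWh
chest freezer: Runtime = 24 h × 59 = 1416 h
chest freezer: 0.19 kW × 1416 h = 269.04 kWh
Total energy = 270.915 kWh
Cost = 270.915 × €0.23 = €62.31

€62.31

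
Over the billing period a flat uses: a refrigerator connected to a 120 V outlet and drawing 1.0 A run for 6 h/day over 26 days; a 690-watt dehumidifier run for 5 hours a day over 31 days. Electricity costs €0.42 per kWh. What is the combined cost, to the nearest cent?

refrigerator: Power = 1.0 A × 120 V = 120 W = 0.12 kW
refrigerator: Runtime = 6 h/day × 26 days = 156 h
refrigerator: 0.12 kW × 156 h = 18.72 kWh
dehumidifier: Runtime = 5 h/day × 31 days = 155 h
dehumidifier: 0.69 kW × 155 h = 106.95 kWh
Total energy = 125.67 kWh
Cost = 125.67 × €0.42 = €52.78

€52.78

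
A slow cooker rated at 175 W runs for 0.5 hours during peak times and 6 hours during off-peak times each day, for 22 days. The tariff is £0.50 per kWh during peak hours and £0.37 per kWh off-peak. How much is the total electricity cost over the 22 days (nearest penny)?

Peak energy = 0.175 kW × 0.5 h × 22 = 1.925 kWh
Off-peak energy = 0.175 kW × 6 h × 22 = 23.1 kWh
Cost = 1.925 × £0.50 + 23.1 × £0.37 = £0.9625 + £8.547 = £9.51

£9.51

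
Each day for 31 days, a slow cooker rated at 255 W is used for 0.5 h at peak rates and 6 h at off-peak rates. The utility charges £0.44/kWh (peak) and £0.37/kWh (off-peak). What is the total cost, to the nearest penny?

Peak energy = 0.255 kW × 0.5 h × 31 = 3.9525 kWh
Off-peak energy = 0.255 kW × 6 h × 31 = 47.43 kWh
Cost = 3.9525 × £0.44 + 47.43 × £0.37 = £1.7391 + £17.5491 = £19.29

£19.29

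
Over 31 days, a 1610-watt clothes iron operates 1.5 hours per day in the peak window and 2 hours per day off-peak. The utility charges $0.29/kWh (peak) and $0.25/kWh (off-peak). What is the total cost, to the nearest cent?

Peak energy = 1.61 kW × 1.5 h × 31 = 74.865 kWh
Off-peak energy = 1.61 kW × 2 h × 31 = 99.82 kWh
Cost = 74.865 × $0.29 + 99.82 × $0.25 = $21.71085 + $24.955 = $46.67

$46.67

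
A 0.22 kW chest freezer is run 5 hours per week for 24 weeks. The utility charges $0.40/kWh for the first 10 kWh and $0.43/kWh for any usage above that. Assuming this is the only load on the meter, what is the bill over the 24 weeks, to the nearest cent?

$11.05

Runtime = 5 h/week × 24 weeks = 120 h
Energy = 0.22 kW × 120 h = 26.4 kWh
Tier 1 (0–10 kWh): 10 × $0.40 = $4
Above 10 kWh: 16.4 × $0.43 = $7.052
Bill = $11.05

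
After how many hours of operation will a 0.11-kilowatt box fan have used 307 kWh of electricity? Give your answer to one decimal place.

Hours = 307 kWh ÷ 0.11 kW = 2790.9 h

2790.9 h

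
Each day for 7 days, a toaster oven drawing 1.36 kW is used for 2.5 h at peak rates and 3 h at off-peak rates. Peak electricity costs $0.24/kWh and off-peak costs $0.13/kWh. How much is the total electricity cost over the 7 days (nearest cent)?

Peak energy = 1.36 kW × 2.5 h × 7 = 23.8 kWh
Off-peak energy = 1.36 kW × 3 h × 7 = 28.56 kWh
Cost = 23.8 × $0.24 + 28.56 × $0.13 = $5.712 + $3.7128 = $9.42

$9.42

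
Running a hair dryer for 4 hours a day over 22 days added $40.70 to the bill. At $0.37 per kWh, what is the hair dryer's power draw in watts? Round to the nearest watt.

Energy = $40.70 ÷ $0.37/kWh = 110 kWh
Runtime = 4 h/day × 22 days = 88 h
Power = 110 kWh ÷ 88 h = 1.25 kW = 1250 W

1250 W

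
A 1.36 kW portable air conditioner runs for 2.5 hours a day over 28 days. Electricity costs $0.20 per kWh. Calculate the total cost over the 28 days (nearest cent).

$19.04

Runtime = 2.5 h/day × 28 days = 70 h
Energy = 1.36 kW × 70 h = 95.2 kWh
Cost = 95.2 kWh × $0.20/kWh = $19.04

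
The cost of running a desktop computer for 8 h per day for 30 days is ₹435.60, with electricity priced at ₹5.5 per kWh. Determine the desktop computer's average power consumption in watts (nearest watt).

330 W

Energy = ₹435.60 ÷ ₹5.5/kWh = 79.2 kWh
Runtime = 8 h/day × 30 days = 240 h
Power = 79.2 kWh ÷ 240 h = 0.33 kW = 330 W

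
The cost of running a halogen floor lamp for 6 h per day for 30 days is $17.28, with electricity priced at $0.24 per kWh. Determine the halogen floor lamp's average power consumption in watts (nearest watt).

Energy = $17.28 ÷ $0.24/kWh = 72 kWh
Runtime = 6 h/day × 30 days = 180 h
Power = 72 kWh ÷ 180 h = 0.4 kW = 400 W

400 W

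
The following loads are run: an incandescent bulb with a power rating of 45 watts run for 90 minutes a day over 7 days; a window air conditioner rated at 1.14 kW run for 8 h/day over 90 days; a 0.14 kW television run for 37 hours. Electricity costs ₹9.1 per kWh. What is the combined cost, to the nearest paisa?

incandescent bulb: Runtime = 90 min × 7 = 630 min = 10.5 h
incandescent bulb: 0.045 kW × 10.5 h = 0.4725 kWh
window air conditioner: Runtime = 8 h/day × 90 days = 720 h
window air conditioner: 1.14 kW × 720 h = 820.8 kWh
television: 0.14 kW × 37 h = 5.18 kWh
Total energy = 826.4525 kWh
Cost = 826.4525 × ₹9.1 = ₹7520.72

₹7520.72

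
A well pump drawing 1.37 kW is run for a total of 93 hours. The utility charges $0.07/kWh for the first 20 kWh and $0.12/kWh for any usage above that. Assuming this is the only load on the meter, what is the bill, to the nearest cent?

$14.29

Energy = 1.37 kW × 93 h = 127.41 kWh
Tier 1 (0–20 kWh): 20 × $0.07 = $1.4
Above 20 kWh: 107.41 × $0.12 = $12.8892
Bill = $14.29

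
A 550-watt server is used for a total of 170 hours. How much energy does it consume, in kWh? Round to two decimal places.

93.50 kWh

Energy = 0.55 kW × 170 h = 93.5 kWh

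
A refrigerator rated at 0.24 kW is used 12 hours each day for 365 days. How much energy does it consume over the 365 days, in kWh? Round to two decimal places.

1051.20 kWh

Runtime = 12 h/day × 365 days = 4380 h
Energy = 0.24 kW × 4380 h = 1051.2 kWh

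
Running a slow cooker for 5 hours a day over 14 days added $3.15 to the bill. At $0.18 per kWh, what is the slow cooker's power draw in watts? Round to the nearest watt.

250 W

Energy = $3.15 ÷ $0.18/kWh = 17.5 kWh
Runtime = 5 h/day × 14 days = 70 h
Power = 17.5 kWh ÷ 70 h = 0.25 kW = 250 W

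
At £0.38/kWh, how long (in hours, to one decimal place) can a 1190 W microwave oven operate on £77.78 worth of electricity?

172.0 h

Energy available = £77.78 ÷ £0.38/kWh = 204.6842 kWh
Hours = 204.6842 kWh ÷ 1.19 kW = 172.0 h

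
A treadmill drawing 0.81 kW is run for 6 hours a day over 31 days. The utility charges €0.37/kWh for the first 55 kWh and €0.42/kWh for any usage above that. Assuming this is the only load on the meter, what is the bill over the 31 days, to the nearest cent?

€60.53

Runtime = 6 h/day × 31 days = 186 h
Energy = 0.81 kW × 186 h = 150.66 kWh
Tier 1 (0–55 kWh): 55 × €0.37 = €20.35
Above 55 kWh: 95.66 × €0.42 = €40.1772
Bill = €60.53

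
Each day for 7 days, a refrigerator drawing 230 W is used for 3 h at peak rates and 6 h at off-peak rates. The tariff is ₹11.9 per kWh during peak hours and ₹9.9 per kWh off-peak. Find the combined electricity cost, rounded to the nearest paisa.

Peak energy = 0.23 kW × 3 h × 7 = 4.83 kWh
Off-peak energy = 0.23 kW × 6 h × 7 = 9.66 kWh
Cost = 4.83 × ₹11.9 + 9.66 × ₹9.9 = ₹57.477 + ₹95.634 = ₹153.11

₹153.11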